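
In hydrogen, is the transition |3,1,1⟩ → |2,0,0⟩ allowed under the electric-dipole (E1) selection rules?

Initial l = 1, final l = 0, so Δl = -1. E1 requires Δl = ±1: ok.
m_l: 1 → 0 (Δm_l = -1). |Δm_l| ≤ 1 ok.
All E1 selection rules are satisfied.

allowed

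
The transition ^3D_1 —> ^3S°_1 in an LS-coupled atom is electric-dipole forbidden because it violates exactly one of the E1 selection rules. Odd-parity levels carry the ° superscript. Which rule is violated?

the ΔL = 0, ±1 rule

Initial level: S=1, L=2, J=1, parity even. Final level: S=1, L=0, J=1, parity odd.
Parity must change: even → odd — ok.
ΔS = 0: S: 1 → 1 — ok.
ΔL = 0, ±1 (not L=0↔0): L: 2 → 0, ΔL = -2 — fails.
ΔJ = 0, ±1 (not J=0↔0): J: 1 → 1, ΔJ = +0 — ok.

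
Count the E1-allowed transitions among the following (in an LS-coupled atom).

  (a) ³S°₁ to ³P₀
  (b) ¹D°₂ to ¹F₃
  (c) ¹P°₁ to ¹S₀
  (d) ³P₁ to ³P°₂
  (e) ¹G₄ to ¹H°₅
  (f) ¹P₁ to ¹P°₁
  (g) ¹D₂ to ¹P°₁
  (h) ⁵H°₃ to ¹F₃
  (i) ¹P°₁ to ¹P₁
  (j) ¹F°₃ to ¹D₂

(a) allowed
(b) allowed
(c) allowed
(d) allowed
(e) allowed
(f) allowed
(g) allowed
(h) forbidden (ΔS, ΔL fail)
(i) allowed
(j) allowed
Total allowed: 9 of 10.

9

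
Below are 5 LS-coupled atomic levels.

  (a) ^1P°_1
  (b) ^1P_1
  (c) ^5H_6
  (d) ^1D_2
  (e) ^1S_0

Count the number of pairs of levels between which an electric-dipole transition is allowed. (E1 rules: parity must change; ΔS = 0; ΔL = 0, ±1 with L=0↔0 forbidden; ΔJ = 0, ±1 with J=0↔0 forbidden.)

(a)–(b): allowed.
(a)–(c): forbidden (ΔS, ΔL, ΔJ).
(a)–(d): allowed.
(a)–(e): allowed.
(b)–(c): forbidden (parity, ΔS, ΔL, ΔJ).
(b)–(d): forbidden (parity).
(b)–(e): forbidden (parity).
(c)–(d): forbidden (parity, ΔS, ΔL, ΔJ).
(c)–(e): forbidden (parity, ΔS, ΔL, ΔJ).
(d)–(e): forbidden (parity, ΔL, ΔJ).
Allowed pairs: 3 of 10.

3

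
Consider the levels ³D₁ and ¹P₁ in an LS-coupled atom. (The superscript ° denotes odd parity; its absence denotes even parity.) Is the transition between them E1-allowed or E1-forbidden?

Reading off the term symbols: S 1→0, L 2→1, J 1→1, parity even→even.
ΔJ = 0, ±1 (not J=0↔0): J: 1 → 1, ΔJ = +0 — ok.
ΔS = 0: S: 1 → 0 — fails.
Parity must change: even → even — fails.
ΔL = 0, ±1 (not L=0↔0): L: 2 → 1, ΔL = -1 — ok.
Rule(s) violated: parity, ΔS.

forbidden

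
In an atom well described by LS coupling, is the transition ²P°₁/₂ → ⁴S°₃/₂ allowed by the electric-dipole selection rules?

forbidden

Parity must change: odd → odd — ✗.
ΔS = 0: S: 1/2 → 3/2 — ✗.
ΔL = 0, ±1 (not L=0↔0): L: 1 → 0, ΔL = -1 — ✓.
ΔJ = 0, ±1 (not J=0↔0): J: 1/2 → 3/2, ΔJ = +1 — ✓.
Rule(s) violated: parity, ΔS.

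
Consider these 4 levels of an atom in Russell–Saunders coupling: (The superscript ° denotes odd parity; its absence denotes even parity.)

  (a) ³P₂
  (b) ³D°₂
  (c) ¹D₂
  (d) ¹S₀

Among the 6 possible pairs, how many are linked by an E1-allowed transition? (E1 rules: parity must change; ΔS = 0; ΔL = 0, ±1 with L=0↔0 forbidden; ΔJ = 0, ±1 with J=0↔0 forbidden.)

1

(a)–(b): allowed.
(a)–(c): forbidden (parity, ΔS).
(a)–(d): forbidden (parity, ΔS, ΔJ).
(b)–(c): forbidden (ΔS).
(b)–(d): forbidden (ΔS, ΔL, ΔJ).
(c)–(d): forbidden (parity, ΔL, ΔJ).
Allowed pairs: 1 of 6.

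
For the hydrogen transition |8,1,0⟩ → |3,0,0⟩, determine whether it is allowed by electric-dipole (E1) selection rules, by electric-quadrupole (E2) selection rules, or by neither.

E1

Δl = 0 − 1 = -1; l_i + l_f = 1.
Δm_l = +0.
E1 (Δl = ±1, |Δm_l| ≤ 1): satisfied.
E2 (Δl = 0,±2, l_i+l_f ≥ 2, |Δm_l| ≤ 2): not satisfied.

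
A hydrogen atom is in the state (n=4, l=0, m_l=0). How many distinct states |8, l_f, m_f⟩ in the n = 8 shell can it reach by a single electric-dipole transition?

3

E1 requires Δl = ±1, so l_f ∈ {-1, 1}; with 0 ≤ l_f ≤ n_f−1 = 7, the allowed l_f values are {1}.
For l_f = 1: m_f ∈ {m_i−1, m_i, m_i+1} ∩ [−1, 1] = {-1, 0, 1} → 3 states.
Total: 3.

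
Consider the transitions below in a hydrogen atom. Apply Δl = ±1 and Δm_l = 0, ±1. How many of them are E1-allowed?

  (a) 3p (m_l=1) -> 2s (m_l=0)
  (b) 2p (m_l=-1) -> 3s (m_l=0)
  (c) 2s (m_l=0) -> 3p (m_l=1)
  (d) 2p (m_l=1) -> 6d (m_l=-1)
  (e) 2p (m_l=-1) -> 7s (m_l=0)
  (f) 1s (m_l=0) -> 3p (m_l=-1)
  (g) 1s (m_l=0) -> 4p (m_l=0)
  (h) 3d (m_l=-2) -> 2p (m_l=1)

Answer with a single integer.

6

(a) allowed
(b) allowed
(c) allowed
(d) forbidden — Δm_l = -2 (E1 requires Δm_l = 0, ±1)
(e) allowed
(f) allowed
(g) allowed
(h) forbidden — Δm_l = +3 (E1 requires Δm_l = 0, ±1)
Total allowed: 6 of 8.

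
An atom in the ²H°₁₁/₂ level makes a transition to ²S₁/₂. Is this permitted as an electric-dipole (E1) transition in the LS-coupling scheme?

Parity must change: odd → even — passes.
ΔS = 0: S: 1/2 → 1/2 — passes.
ΔL = 0, ±1 (not L=0↔0): L: 5 → 0, ΔL = -5 — fails.
ΔJ = 0, ±1 (not J=0↔0): J: 11/2 → 1/2, ΔJ = -5 — fails.
Rule(s) violated: ΔL, ΔJ.

forbidden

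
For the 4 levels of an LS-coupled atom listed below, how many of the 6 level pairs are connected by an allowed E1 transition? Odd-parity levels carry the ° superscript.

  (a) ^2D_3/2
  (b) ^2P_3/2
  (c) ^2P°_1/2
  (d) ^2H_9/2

(a)–(b): forbidden (parity).
(a)–(c): allowed.
(a)–(d): forbidden (parity, ΔL, ΔJ).
(b)–(c): allowed.
(b)–(d): forbidden (parity, ΔL, ΔJ).
(c)–(d): forbidden (ΔL, ΔJ).
Allowed pairs: 2 of 6.

2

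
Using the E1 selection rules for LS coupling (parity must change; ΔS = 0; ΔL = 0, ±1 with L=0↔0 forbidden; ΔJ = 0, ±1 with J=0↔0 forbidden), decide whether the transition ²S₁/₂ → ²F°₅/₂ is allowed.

Parity must change: even → odd — ✓.
ΔS = 0: S: 1/2 → 1/2 — ✓.
ΔL = 0, ±1 (not L=0↔0): L: 0 → 3, ΔL = +3 — ✗.
ΔJ = 0, ±1 (not J=0↔0): J: 1/2 → 5/2, ΔJ = +2 — ✗.
Rule(s) violated: ΔL, ΔJ.

forbidden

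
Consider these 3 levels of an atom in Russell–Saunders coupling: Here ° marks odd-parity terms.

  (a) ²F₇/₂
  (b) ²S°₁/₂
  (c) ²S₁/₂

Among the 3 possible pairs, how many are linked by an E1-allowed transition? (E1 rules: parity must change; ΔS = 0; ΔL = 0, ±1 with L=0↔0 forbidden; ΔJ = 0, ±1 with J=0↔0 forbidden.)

0

(a)–(b): forbidden (ΔL, ΔJ).
(a)–(c): forbidden (parity, ΔL, ΔJ).
(b)–(c): forbidden (ΔL).
Allowed pairs: 0 of 3.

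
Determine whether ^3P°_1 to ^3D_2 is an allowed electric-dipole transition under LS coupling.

Parity must change: odd → even — ok.
ΔS = 0: S: 1 → 1 — ok.
ΔL = 0, ±1 (not L=0↔0): L: 1 → 2, ΔL = +1 — ok.
ΔJ = 0, ±1 (not J=0↔0): J: 1 → 2, ΔJ = +1 — ok.
All four E1 rules are satisfied.

allowed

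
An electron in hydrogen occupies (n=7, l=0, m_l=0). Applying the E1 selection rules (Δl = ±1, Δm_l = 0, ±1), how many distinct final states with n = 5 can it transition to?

3

E1 requires Δl = ±1, so l_f ∈ {-1, 1}; with 0 ≤ l_f ≤ n_f−1 = 4, the allowed l_f values are {1}.
For l_f = 1: m_f ∈ {m_i−1, m_i, m_i+1} ∩ [−1, 1] = {-1, 0, 1} → 3 states.
Total: 3.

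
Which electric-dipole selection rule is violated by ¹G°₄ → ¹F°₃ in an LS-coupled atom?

Parity must change: odd → odd — ✗.
ΔS = 0: S: 0 → 0 — ✓.
ΔL = 0, ±1 (not L=0↔0): L: 4 → 3, ΔL = -1 — ✓.
ΔJ = 0, ±1 (not J=0↔0): J: 4 → 3, ΔJ = -1 — ✓.

parity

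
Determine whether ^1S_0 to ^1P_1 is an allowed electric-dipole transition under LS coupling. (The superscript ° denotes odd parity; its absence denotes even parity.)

forbidden

Reading off the term symbols: S 0→0, L 0→1, J 0→1, parity even→even.
ΔJ = 0, ±1 (not J=0↔0): J: 0 → 1, ΔJ = +1 — ✓.
ΔL = 0, ±1 (not L=0↔0): L: 0 → 1, ΔL = +1 — ✓.
Parity must change: even → even — ✗.
ΔS = 0: S: 0 → 0 — ✓.
Rule(s) violated: parity.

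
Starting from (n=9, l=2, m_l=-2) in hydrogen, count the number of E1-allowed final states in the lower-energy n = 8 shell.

E1 requires Δl = ±1, so l_f ∈ {1, 3}; with 0 ≤ l_f ≤ n_f−1 = 7, the allowed l_f values are {1, 3}.
For l_f = 1: m_f ∈ {m_i−1, m_i, m_i+1} ∩ [−1, 1] = {-1} → 1 state.
For l_f = 3: m_f ∈ {m_i−1, m_i, m_i+1} ∩ [−3, 3] = {-3, -2, -1} → 3 states.
Total: 4.

4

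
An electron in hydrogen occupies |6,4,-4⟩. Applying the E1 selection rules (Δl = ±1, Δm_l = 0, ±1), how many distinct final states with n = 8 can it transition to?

E1 requires Δl = ±1, so l_f ∈ {3, 5}; with 0 ≤ l_f ≤ n_f−1 = 7, the allowed l_f values are {3, 5}.
For l_f = 3: m_f ∈ {m_i−1, m_i, m_i+1} ∩ [−3, 3] = {-3} → 1 state.
For l_f = 5: m_f ∈ {m_i−1, m_i, m_i+1} ∩ [−5, 5] = {-5, -4, -3} → 3 states.
Total: 4.

4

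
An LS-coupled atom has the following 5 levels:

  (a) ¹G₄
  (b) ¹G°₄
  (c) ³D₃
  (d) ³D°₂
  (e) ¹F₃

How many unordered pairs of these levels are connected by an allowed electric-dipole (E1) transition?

3

(a)–(b): allowed.
(a)–(c): forbidden (parity, ΔS, ΔL).
(a)–(d): forbidden (ΔS, ΔL, ΔJ).
(a)–(e): forbidden (parity).
(b)–(c): forbidden (ΔS, ΔL).
(b)–(d): forbidden (parity, ΔS, ΔL, ΔJ).
(b)–(e): allowed.
(c)–(d): allowed.
(c)–(e): forbidden (parity, ΔS).
(d)–(e): forbidden (ΔS).
Allowed pairs: 3 of 10.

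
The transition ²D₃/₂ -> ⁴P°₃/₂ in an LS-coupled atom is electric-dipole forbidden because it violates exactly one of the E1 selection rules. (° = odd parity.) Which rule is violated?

Reading off the term symbols: S 1/2→3/2, L 2→1, J 3/2→3/2, parity even→odd.
Parity must change: even → odd — ✓.
ΔS = 0: S: 1/2 → 3/2 — ✗.
ΔL = 0, ±1 (not L=0↔0): L: 2 → 1, ΔL = -1 — ✓.
ΔJ = 0, ±1 (not J=0↔0): J: 3/2 → 3/2, ΔJ = +0 — ✓.

the ΔS = 0 rule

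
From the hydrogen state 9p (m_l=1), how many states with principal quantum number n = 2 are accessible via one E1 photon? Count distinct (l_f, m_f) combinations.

1

E1 requires Δl = ±1, so l_f ∈ {0, 2}; with 0 ≤ l_f ≤ n_f−1 = 1, the allowed l_f values are {0}.
For l_f = 0: m_f ∈ {m_i−1, m_i, m_i+1} ∩ [−0, 0] = {0} → 1 state.
Total: 1.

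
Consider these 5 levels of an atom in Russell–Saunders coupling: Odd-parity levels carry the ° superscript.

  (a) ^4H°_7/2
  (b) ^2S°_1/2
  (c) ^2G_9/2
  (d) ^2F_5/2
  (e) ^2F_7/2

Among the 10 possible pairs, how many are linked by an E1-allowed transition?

0

(a)–(b): forbidden (parity, ΔS, ΔL, ΔJ).
(a)–(c): forbidden (ΔS).
(a)–(d): forbidden (ΔS, ΔL).
(a)–(e): forbidden (ΔS, ΔL).
(b)–(c): forbidden (ΔL, ΔJ).
(b)–(d): forbidden (ΔL, ΔJ).
(b)–(e): forbidden (ΔL, ΔJ).
(c)–(d): forbidden (parity, ΔJ).
(c)–(e): forbidden (parity).
(d)–(e): forbidden (parity).
Allowed pairs: 0 of 10.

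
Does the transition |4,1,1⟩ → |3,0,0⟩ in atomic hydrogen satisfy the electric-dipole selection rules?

allowed

Δl = 0 − 1 = -1; the E1 rule Δl = ±1 is ok.
Δm_l = 0 − (1) = -1. E1 requires Δm_l = 0, ±1: ok.
All E1 selection rules are satisfied.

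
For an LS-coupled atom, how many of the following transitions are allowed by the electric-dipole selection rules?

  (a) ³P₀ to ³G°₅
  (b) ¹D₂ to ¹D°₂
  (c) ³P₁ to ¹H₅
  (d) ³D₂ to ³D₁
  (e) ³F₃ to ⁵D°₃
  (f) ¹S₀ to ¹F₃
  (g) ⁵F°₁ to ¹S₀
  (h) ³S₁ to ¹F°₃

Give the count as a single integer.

1

(a) forbidden (ΔL, ΔJ fail)
(b) allowed
(c) forbidden (parity, ΔS, ΔL, ΔJ fail)
(d) forbidden (parity fails)
(e) forbidden (ΔS fails)
(f) forbidden (parity, ΔL, ΔJ fail)
(g) forbidden (ΔS, ΔL fail)
(h) forbidden (ΔS, ΔL, ΔJ fail)
Total allowed: 1 of 8.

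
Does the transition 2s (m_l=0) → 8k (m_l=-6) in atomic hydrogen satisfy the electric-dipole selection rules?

forbidden

Δl = 7 − 0 = +7; the E1 rule Δl = ±1 is fails.
Δm_l = -6 − (0) = -6. E1 requires Δm_l = 0, ±1: fails.
The transition is electric-dipole forbidden.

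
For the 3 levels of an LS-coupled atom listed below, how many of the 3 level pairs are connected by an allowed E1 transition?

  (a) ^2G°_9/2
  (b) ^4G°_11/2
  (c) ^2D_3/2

(a)–(b): forbidden (parity, ΔS).
(a)–(c): forbidden (ΔL, ΔJ).
(b)–(c): forbidden (ΔS, ΔL, ΔJ).
Allowed pairs: 0 of 3.

0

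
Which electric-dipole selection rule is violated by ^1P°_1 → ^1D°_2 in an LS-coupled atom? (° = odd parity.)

Reading off the term symbols: S 0→0, L 1→2, J 1→2, parity odd→odd.
Parity must change: odd → odd — violated.
ΔS = 0: S: 0 → 0 — satisfied.
ΔJ = 0, ±1 (not J=0↔0): J: 1 → 2, ΔJ = +1 — satisfied.
ΔL = 0, ±1 (not L=0↔0): L: 1 → 2, ΔL = +1 — satisfied.

parity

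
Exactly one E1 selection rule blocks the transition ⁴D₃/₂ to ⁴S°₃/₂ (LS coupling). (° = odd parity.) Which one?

ΔL = 0, ±1 (not L=0↔0): L: 2 → 0, ΔL = -2 — ✗.
Parity must change: even → odd — ✓.
ΔJ = 0, ±1 (not J=0↔0): J: 3/2 → 3/2, ΔJ = +0 — ✓.
ΔS = 0: S: 3/2 → 3/2 — ✓.

the ΔL = 0, ±1 rule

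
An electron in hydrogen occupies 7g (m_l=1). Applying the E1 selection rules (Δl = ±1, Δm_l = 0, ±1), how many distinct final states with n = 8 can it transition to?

E1 requires Δl = ±1, so l_f ∈ {3, 5}; with 0 ≤ l_f ≤ n_f−1 = 7, the allowed l_f values are {3, 5}.
For l_f = 3: m_f ∈ {m_i−1, m_i, m_i+1} ∩ [−3, 3] = {0, 1, 2} → 3 states.
For l_f = 5: m_f ∈ {m_i−1, m_i, m_i+1} ∩ [−5, 5] = {0, 1, 2} → 3 states.
Total: 6.

6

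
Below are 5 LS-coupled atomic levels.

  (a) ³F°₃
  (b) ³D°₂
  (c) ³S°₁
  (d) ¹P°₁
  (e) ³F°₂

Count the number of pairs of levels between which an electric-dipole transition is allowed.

0

(a)–(b): forbidden (parity).
(a)–(c): forbidden (parity, ΔL, ΔJ).
(a)–(d): forbidden (parity, ΔS, ΔL, ΔJ).
(a)–(e): forbidden (parity).
(b)–(c): forbidden (parity, ΔL).
(b)–(d): forbidden (parity, ΔS).
(b)–(e): forbidden (parity).
(c)–(d): forbidden (parity, ΔS).
(c)–(e): forbidden (parity, ΔL).
(d)–(e): forbidden (parity, ΔS, ΔL).
Allowed pairs: 0 of 10.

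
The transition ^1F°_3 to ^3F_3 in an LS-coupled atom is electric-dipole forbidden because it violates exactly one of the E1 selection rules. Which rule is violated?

Initial level: S=0, L=3, J=3, parity odd. Final level: S=1, L=3, J=3, parity even.
Parity must change: odd → even — passes.
ΔS = 0: S: 0 → 1 — fails.
ΔL = 0, ±1 (not L=0↔0): L: 3 → 3, ΔL = +0 — passes.
ΔJ = 0, ±1 (not J=0↔0): J: 3 → 3, ΔJ = +0 — passes.

the ΔS = 0 rule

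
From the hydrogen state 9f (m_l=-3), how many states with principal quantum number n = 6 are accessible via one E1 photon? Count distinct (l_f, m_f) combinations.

E1 requires Δl = ±1, so l_f ∈ {2, 4}; with 0 ≤ l_f ≤ n_f−1 = 5, the allowed l_f values are {2, 4}.
For l_f = 2: m_f ∈ {m_i−1, m_i, m_i+1} ∩ [−2, 2] = {-2} → 1 state.
For l_f = 4: m_f ∈ {m_i−1, m_i, m_i+1} ∩ [−4, 4] = {-4, -3, -2} → 3 states.
Total: 4.

4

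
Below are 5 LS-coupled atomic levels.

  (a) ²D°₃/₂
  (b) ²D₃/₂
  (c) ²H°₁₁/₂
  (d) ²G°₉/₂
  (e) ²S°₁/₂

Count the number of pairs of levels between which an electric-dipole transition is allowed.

1

(a)–(b): allowed.
(a)–(c): forbidden (parity, ΔL, ΔJ).
(a)–(d): forbidden (parity, ΔL, ΔJ).
(a)–(e): forbidden (parity, ΔL).
(b)–(c): forbidden (ΔL, ΔJ).
(b)–(d): forbidden (ΔL, ΔJ).
(b)–(e): forbidden (ΔL).
(c)–(d): forbidden (parity).
(c)–(e): forbidden (parity, ΔL, ΔJ).
(d)–(e): forbidden (parity, ΔL, ΔJ).
Allowed pairs: 1 of 10.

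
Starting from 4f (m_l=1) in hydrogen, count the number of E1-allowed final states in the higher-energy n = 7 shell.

6

E1 requires Δl = ±1, so l_f ∈ {2, 4}; with 0 ≤ l_f ≤ n_f−1 = 6, the allowed l_f values are {2, 4}.
For l_f = 2: m_f ∈ {m_i−1, m_i, m_i+1} ∩ [−2, 2] = {0, 1, 2} → 3 states.
For l_f = 4: m_f ∈ {m_i−1, m_i, m_i+1} ∩ [−4, 4] = {0, 1, 2} → 3 states.
Total: 6.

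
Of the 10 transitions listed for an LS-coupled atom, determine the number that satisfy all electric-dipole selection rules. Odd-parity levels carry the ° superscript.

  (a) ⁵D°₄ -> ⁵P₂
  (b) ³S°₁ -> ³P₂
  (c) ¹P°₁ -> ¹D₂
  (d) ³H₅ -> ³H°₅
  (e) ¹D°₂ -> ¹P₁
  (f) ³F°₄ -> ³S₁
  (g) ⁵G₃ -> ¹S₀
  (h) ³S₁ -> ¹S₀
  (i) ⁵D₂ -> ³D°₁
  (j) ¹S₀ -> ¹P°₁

(a) forbidden (ΔJ fails)
(b) allowed
(c) allowed
(d) allowed
(e) allowed
(f) forbidden (ΔL, ΔJ fail)
(g) forbidden (parity, ΔS, ΔL, ΔJ fail)
(h) forbidden (parity, ΔS, ΔL fail)
(i) forbidden (ΔS fails)
(j) allowed
Total allowed: 5 of 10.

5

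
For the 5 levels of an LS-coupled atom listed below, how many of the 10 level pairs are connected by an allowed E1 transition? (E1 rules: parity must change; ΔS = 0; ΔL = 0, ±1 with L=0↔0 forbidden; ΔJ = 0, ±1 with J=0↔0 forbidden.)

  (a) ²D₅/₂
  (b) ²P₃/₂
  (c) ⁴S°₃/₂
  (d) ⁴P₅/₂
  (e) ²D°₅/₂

3

(a)–(b): forbidden (parity).
(a)–(c): forbidden (ΔS, ΔL).
(a)–(d): forbidden (parity, ΔS).
(a)–(e): allowed.
(b)–(c): forbidden (ΔS).
(b)–(d): forbidden (parity, ΔS).
(b)–(e): allowed.
(c)–(d): allowed.
(c)–(e): forbidden (parity, ΔS, ΔL).
(d)–(e): forbidden (ΔS).
Allowed pairs: 3 of 10.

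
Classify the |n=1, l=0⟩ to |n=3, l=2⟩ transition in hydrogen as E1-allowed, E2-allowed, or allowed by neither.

Δl = 2 − 0 = +2; l_i + l_f = 2.
E1 (Δl = ±1): not satisfied.
E2 (Δl = 0,±2, l_i+l_f ≥ 2): satisfied.

E2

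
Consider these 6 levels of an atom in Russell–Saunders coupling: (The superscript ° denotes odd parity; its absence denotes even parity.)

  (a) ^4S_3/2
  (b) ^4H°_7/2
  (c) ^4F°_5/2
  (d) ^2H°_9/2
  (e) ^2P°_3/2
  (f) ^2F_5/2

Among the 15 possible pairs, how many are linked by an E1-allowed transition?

0

(a)–(b): forbidden (ΔL, ΔJ).
(a)–(c): forbidden (ΔL).
(a)–(d): forbidden (ΔS, ΔL, ΔJ).
(a)–(e): forbidden (ΔS).
(a)–(f): forbidden (parity, ΔS, ΔL).
(b)–(c): forbidden (parity, ΔL).
(b)–(d): forbidden (parity, ΔS).
(b)–(e): forbidden (parity, ΔS, ΔL, ΔJ).
(b)–(f): forbidden (ΔS, ΔL).
(c)–(d): forbidden (parity, ΔS, ΔL, ΔJ).
(c)–(e): forbidden (parity, ΔS, ΔL).
(c)–(f): forbidden (ΔS).
(d)–(e): forbidden (parity, ΔL, ΔJ).
(d)–(f): forbidden (ΔL, ΔJ).
(e)–(f): forbidden (ΔL).
Allowed pairs: 0 of 15.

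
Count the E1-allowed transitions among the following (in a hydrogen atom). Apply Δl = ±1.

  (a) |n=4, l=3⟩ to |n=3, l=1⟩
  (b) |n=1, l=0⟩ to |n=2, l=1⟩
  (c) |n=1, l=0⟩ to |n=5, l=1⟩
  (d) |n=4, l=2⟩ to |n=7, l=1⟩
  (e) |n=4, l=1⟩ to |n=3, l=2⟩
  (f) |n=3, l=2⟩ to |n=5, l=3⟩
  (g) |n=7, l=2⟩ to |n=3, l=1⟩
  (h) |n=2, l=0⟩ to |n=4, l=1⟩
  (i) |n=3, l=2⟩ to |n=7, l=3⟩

8

(a) forbidden — Δl = -2 (E1 requires Δl = ±1)
(b) allowed
(c) allowed
(d) allowed
(e) allowed
(f) allowed
(g) allowed
(h) allowed
(i) allowed
Total allowed: 8 of 9.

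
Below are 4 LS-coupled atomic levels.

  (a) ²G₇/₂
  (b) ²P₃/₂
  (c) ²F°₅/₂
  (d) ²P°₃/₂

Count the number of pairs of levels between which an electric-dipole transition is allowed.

(a)–(b): forbidden (parity, ΔL, ΔJ).
(a)–(c): allowed.
(a)–(d): forbidden (ΔL, ΔJ).
(b)–(c): forbidden (ΔL).
(b)–(d): allowed.
(c)–(d): forbidden (parity, ΔL).
Allowed pairs: 2 of 6.

2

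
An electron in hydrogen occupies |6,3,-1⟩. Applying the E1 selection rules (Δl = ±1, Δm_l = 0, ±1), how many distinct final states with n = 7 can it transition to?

E1 requires Δl = ±1, so l_f ∈ {2, 4}; with 0 ≤ l_f ≤ n_f−1 = 6, the allowed l_f values are {2, 4}.
For l_f = 2: m_f ∈ {m_i−1, m_i, m_i+1} ∩ [−2, 2] = {-2, -1, 0} → 3 states.
For l_f = 4: m_f ∈ {m_i−1, m_i, m_i+1} ∩ [−4, 4] = {-2, -1, 0} → 3 states.
Total: 6.

6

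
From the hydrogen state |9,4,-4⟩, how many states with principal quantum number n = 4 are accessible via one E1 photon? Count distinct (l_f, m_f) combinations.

1

E1 requires Δl = ±1, so l_f ∈ {3, 5}; with 0 ≤ l_f ≤ n_f−1 = 3, the allowed l_f values are {3}.
For l_f = 3: m_f ∈ {m_i−1, m_i, m_i+1} ∩ [−3, 3] = {-3} → 1 state.
Total: 1.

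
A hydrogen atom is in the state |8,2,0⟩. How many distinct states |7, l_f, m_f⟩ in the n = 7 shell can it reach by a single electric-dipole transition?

E1 requires Δl = ±1, so l_f ∈ {1, 3}; with 0 ≤ l_f ≤ n_f−1 = 6, the allowed l_f values are {1, 3}.
For l_f = 1: m_f ∈ {m_i−1, m_i, m_i+1} ∩ [−1, 1] = {-1, 0, 1} → 3 states.
For l_f = 3: m_f ∈ {m_i−1, m_i, m_i+1} ∩ [−3, 3] = {-1, 0, 1} → 3 states.
Total: 6.

6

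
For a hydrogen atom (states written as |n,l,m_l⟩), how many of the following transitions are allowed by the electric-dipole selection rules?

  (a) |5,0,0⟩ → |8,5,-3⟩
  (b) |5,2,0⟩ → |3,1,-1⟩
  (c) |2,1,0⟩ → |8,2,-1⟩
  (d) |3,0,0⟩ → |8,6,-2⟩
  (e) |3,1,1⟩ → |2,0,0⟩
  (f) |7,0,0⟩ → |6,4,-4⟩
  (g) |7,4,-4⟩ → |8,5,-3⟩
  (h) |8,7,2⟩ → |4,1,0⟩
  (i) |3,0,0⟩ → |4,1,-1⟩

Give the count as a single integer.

(a) forbidden — Δl = +5 (E1 requires Δl = ±1); Δm_l = -3 (E1 requires Δm_l = 0, ±1)
(b) allowed
(c) allowed
(d) forbidden — Δl = +6 (E1 requires Δl = ±1); Δm_l = -2 (E1 requires Δm_l = 0, ±1)
(e) allowed
(f) forbidden — Δl = +4 (E1 requires Δl = ±1); Δm_l = -4 (E1 requires Δm_l = 0, ±1)
(g) allowed
(h) forbidden — Δl = -6 (E1 requires Δl = ±1); Δm_l = -2 (E1 requires Δm_l = 0, ±1)
(i) allowed
Total allowed: 5 of 9.

5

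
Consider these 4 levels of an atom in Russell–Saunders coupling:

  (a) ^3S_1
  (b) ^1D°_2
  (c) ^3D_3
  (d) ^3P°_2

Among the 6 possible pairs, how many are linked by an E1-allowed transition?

2

(a)–(b): forbidden (ΔS, ΔL).
(a)–(c): forbidden (parity, ΔL, ΔJ).
(a)–(d): allowed.
(b)–(c): forbidden (ΔS).
(b)–(d): forbidden (parity, ΔS).
(c)–(d): allowed.
Allowed pairs: 2 of 6.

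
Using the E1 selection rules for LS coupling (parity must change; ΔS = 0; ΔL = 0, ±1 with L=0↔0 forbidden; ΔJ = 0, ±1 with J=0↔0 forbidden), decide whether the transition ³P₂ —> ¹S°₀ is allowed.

forbidden

ΔL = 0, ±1 (not L=0↔0): L: 1 → 0, ΔL = -1 — ok.
ΔJ = 0, ±1 (not J=0↔0): J: 2 → 0, ΔJ = -2 — fails.
ΔS = 0: S: 1 → 0 — fails.
Parity must change: even → odd — ok.
Rule(s) violated: ΔS, ΔJ.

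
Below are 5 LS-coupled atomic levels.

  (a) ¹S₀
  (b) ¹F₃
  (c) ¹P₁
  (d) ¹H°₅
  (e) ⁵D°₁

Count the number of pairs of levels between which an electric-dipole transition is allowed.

0

(a)–(b): forbidden (parity, ΔL, ΔJ).
(a)–(c): forbidden (parity).
(a)–(d): forbidden (ΔL, ΔJ).
(a)–(e): forbidden (ΔS, ΔL).
(b)–(c): forbidden (parity, ΔL, ΔJ).
(b)–(d): forbidden (ΔL, ΔJ).
(b)–(e): forbidden (ΔS, ΔJ).
(c)–(d): forbidden (ΔL, ΔJ).
(c)–(e): forbidden (ΔS).
(d)–(e): forbidden (parity, ΔS, ΔL, ΔJ).
Allowed pairs: 0 of 10.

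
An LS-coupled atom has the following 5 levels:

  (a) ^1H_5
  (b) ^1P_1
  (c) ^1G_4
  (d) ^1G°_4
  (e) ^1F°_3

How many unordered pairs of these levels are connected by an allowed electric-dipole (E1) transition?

3

(a)–(b): forbidden (parity, ΔL, ΔJ).
(a)–(c): forbidden (parity).
(a)–(d): allowed.
(a)–(e): forbidden (ΔL, ΔJ).
(b)–(c): forbidden (parity, ΔL, ΔJ).
(b)–(d): forbidden (ΔL, ΔJ).
(b)–(e): forbidden (ΔL, ΔJ).
(c)–(d): allowed.
(c)–(e): allowed.
(d)–(e): forbidden (parity).
Allowed pairs: 3 of 10.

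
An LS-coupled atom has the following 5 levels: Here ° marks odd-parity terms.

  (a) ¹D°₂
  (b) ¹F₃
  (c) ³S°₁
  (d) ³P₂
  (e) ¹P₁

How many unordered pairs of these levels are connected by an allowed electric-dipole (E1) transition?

3

(a)–(b): allowed.
(a)–(c): forbidden (parity, ΔS, ΔL).
(a)–(d): forbidden (ΔS).
(a)–(e): allowed.
(b)–(c): forbidden (ΔS, ΔL, ΔJ).
(b)–(d): forbidden (parity, ΔS, ΔL).
(b)–(e): forbidden (parity, ΔL, ΔJ).
(c)–(d): allowed.
(c)–(e): forbidden (ΔS).
(d)–(e): forbidden (parity, ΔS).
Allowed pairs: 3 of 10.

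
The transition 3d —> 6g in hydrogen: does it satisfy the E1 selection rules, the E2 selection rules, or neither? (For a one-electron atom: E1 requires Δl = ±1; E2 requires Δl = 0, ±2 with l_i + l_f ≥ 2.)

Δl = 4 − 2 = +2; l_i + l_f = 6.
E1 (Δl = ±1): not satisfied.
E2 (Δl = 0,±2, l_i+l_f ≥ 2): satisfied.

E2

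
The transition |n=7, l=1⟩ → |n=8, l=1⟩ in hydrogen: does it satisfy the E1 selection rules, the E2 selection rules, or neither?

E2

Δl = 1 − 1 = +0; l_i + l_f = 2.
E1 (Δl = ±1): not satisfied.
E2 (Δl = 0,±2, l_i+l_f ≥ 2): satisfied.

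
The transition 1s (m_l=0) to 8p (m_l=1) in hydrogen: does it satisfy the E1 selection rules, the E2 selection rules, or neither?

E1

Δl = 1 − 0 = +1; l_i + l_f = 1.
Δm_l = +1.
E1 (Δl = ±1, |Δm_l| ≤ 1): satisfied.
E2 (Δl = 0,±2, l_i+l_f ≥ 2, |Δm_l| ≤ 2): not satisfied.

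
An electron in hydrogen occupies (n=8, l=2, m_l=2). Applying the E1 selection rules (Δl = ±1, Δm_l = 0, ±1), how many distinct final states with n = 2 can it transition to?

E1 requires Δl = ±1, so l_f ∈ {1, 3}; with 0 ≤ l_f ≤ n_f−1 = 1, the allowed l_f values are {1}.
For l_f = 1: m_f ∈ {m_i−1, m_i, m_i+1} ∩ [−1, 1] = {1} → 1 state.
Total: 1.

1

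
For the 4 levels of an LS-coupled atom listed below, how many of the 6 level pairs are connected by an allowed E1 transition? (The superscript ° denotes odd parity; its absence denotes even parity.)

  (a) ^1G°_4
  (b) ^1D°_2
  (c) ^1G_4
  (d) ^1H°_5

(a)–(b): forbidden (parity, ΔL, ΔJ).
(a)–(c): allowed.
(a)–(d): forbidden (parity).
(b)–(c): forbidden (ΔL, ΔJ).
(b)–(d): forbidden (parity, ΔL, ΔJ).
(c)–(d): allowed.
Allowed pairs: 2 of 6.

2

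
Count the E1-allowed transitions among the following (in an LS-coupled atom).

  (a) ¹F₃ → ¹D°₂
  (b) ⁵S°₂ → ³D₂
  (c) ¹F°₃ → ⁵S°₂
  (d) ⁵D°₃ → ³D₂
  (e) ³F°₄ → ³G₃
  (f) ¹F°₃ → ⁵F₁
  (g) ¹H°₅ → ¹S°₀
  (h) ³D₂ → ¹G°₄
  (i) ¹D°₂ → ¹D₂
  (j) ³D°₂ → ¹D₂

(a) allowed
(b) forbidden (ΔS, ΔL fail)
(c) forbidden (parity, ΔS, ΔL fail)
(d) forbidden (ΔS fails)
(e) allowed
(f) forbidden (ΔS, ΔJ fail)
(g) forbidden (parity, ΔL, ΔJ fail)
(h) forbidden (ΔS, ΔL, ΔJ fail)
(i) allowed
(j) forbidden (ΔS fails)
Total allowed: 3 of 10.

3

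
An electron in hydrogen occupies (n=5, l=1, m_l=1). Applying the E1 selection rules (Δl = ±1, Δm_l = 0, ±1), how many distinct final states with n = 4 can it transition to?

4

E1 requires Δl = ±1, so l_f ∈ {0, 2}; with 0 ≤ l_f ≤ n_f−1 = 3, the allowed l_f values are {0, 2}.
For l_f = 0: m_f ∈ {m_i−1, m_i, m_i+1} ∩ [−0, 0] = {0} → 1 state.
For l_f = 2: m_f ∈ {m_i−1, m_i, m_i+1} ∩ [−2, 2] = {0, 1, 2} → 3 states.
Total: 4.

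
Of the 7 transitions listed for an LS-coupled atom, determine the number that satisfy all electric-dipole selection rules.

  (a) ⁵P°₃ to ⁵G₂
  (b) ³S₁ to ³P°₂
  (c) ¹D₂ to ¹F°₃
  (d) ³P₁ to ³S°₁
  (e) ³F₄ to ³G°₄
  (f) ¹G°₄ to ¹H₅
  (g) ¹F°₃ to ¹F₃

(a) forbidden (ΔL fails)
(b) allowed
(c) allowed
(d) allowed
(e) allowed
(f) allowed
(g) allowed
Total allowed: 6 of 7.

6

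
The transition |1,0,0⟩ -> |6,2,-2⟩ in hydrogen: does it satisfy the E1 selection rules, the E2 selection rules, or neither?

E2

Δl = 2 − 0 = +2; l_i + l_f = 2.
Δm_l = -2.
E1 (Δl = ±1, |Δm_l| ≤ 1): not satisfied.
E2 (Δl = 0,±2, l_i+l_f ≥ 2, |Δm_l| ≤ 2): satisfied.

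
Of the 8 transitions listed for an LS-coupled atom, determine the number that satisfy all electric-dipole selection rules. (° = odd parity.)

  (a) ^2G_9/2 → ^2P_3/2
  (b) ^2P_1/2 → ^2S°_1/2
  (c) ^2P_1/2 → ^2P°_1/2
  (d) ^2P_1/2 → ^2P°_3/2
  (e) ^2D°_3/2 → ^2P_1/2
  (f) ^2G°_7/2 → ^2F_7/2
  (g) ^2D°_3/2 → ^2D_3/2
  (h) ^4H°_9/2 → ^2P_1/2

6

(a) forbidden (parity, ΔL, ΔJ fail)
(b) allowed
(c) allowed
(d) allowed
(e) allowed
(f) allowed
(g) allowed
(h) forbidden (ΔS, ΔL, ΔJ fail)
Total allowed: 6 of 8.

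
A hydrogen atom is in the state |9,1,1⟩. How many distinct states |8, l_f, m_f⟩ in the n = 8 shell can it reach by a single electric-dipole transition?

4

E1 requires Δl = ±1, so l_f ∈ {0, 2}; with 0 ≤ l_f ≤ n_f−1 = 7, the allowed l_f values are {0, 2}.
For l_f = 0: m_f ∈ {m_i−1, m_i, m_i+1} ∩ [−0, 0] = {0} → 1 state.
For l_f = 2: m_f ∈ {m_i−1, m_i, m_i+1} ∩ [−2, 2] = {0, 1, 2} → 3 states.
Total: 4.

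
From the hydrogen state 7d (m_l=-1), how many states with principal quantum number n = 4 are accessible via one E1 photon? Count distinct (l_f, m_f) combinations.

5

E1 requires Δl = ±1, so l_f ∈ {1, 3}; with 0 ≤ l_f ≤ n_f−1 = 3, the allowed l_f values are {1, 3}.
For l_f = 1: m_f ∈ {m_i−1, m_i, m_i+1} ∩ [−1, 1] = {-1, 0} → 2 states.
For l_f = 3: m_f ∈ {m_i−1, m_i, m_i+1} ∩ [−3, 3] = {-2, -1, 0} → 3 states.
Total: 5.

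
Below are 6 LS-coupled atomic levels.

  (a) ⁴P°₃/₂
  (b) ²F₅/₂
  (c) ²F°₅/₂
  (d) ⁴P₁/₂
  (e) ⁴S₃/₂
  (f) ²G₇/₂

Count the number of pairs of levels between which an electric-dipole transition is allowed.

4

(a)–(b): forbidden (ΔS, ΔL).
(a)–(c): forbidden (parity, ΔS, ΔL).
(a)–(d): allowed.
(a)–(e): allowed.
(a)–(f): forbidden (ΔS, ΔL, ΔJ).
(b)–(c): allowed.
(b)–(d): forbidden (parity, ΔS, ΔL, ΔJ).
(b)–(e): forbidden (parity, ΔS, ΔL).
(b)–(f): forbidden (parity).
(c)–(d): forbidden (ΔS, ΔL, ΔJ).
(c)–(e): forbidden (ΔS, ΔL).
(c)–(f): allowed.
(d)–(e): forbidden (parity).
(d)–(f): forbidden (parity, ΔS, ΔL, ΔJ).
(e)–(f): forbidden (parity, ΔS, ΔL, ΔJ).
Allowed pairs: 4 of 15.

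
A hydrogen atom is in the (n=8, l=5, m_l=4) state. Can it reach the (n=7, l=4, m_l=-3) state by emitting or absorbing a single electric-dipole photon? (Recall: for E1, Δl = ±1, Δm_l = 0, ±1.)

Δl = 4 − 5 = -1; the E1 rule Δl = ±1 is ✓.
Δm_l = -3 − (4) = -7. E1 requires Δm_l = 0, ±1: ✗.
The transition is electric-dipole forbidden.

forbidden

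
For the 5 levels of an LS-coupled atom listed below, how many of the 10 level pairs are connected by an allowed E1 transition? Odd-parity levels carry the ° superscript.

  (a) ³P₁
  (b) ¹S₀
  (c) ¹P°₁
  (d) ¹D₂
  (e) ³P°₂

(a)–(b): forbidden (parity, ΔS).
(a)–(c): forbidden (ΔS).
(a)–(d): forbidden (parity, ΔS).
(a)–(e): allowed.
(b)–(c): allowed.
(b)–(d): forbidden (parity, ΔL, ΔJ).
(b)–(e): forbidden (ΔS, ΔJ).
(c)–(d): allowed.
(c)–(e): forbidden (parity, ΔS).
(d)–(e): forbidden (ΔS).
Allowed pairs: 3 of 10.

3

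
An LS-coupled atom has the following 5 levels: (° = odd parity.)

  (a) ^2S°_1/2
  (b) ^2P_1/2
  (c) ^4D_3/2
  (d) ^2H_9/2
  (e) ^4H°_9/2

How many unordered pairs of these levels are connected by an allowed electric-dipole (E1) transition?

(a)–(b): allowed.
(a)–(c): forbidden (ΔS, ΔL).
(a)–(d): forbidden (ΔL, ΔJ).
(a)–(e): forbidden (parity, ΔS, ΔL, ΔJ).
(b)–(c): forbidden (parity, ΔS).
(b)–(d): forbidden (parity, ΔL, ΔJ).
(b)–(e): forbidden (ΔS, ΔL, ΔJ).
(c)–(d): forbidden (parity, ΔS, ΔL, ΔJ).
(c)–(e): forbidden (ΔL, ΔJ).
(d)–(e): forbidden (ΔS).
Allowed pairs: 1 of 10.

1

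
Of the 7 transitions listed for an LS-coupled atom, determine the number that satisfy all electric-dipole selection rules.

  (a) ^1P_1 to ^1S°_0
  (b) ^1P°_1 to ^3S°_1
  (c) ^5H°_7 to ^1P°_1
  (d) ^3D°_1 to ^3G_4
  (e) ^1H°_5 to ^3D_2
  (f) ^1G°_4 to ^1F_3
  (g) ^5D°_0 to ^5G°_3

(a) allowed
(b) forbidden (parity, ΔS fail)
(c) forbidden (parity, ΔS, ΔL, ΔJ fail)
(d) forbidden (ΔL, ΔJ fail)
(e) forbidden (ΔS, ΔL, ΔJ fail)
(f) allowed
(g) forbidden (parity, ΔL, ΔJ fail)
Total allowed: 2 of 7.

2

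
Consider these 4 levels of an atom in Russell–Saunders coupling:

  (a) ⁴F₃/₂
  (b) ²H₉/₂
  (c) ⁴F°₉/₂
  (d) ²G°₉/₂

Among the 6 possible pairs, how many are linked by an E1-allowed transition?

(a)–(b): forbidden (parity, ΔS, ΔL, ΔJ).
(a)–(c): forbidden (ΔJ).
(a)–(d): forbidden (ΔS, ΔJ).
(b)–(c): forbidden (ΔS, ΔL).
(b)–(d): allowed.
(c)–(d): forbidden (parity, ΔS).
Allowed pairs: 1 of 6.

1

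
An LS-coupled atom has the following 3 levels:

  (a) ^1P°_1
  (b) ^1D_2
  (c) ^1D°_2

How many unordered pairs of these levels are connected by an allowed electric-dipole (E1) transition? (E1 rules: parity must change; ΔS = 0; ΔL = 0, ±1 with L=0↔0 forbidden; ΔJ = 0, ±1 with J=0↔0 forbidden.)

(a)–(b): allowed.
(a)–(c): forbidden (parity).
(b)–(c): allowed.
Allowed pairs: 2 of 3.

2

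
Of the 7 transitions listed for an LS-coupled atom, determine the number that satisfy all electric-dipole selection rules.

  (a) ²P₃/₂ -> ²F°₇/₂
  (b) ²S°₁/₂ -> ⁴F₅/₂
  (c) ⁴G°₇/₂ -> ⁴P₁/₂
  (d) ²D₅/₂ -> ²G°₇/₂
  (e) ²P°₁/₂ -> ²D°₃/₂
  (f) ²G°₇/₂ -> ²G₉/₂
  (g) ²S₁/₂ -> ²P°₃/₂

(a) forbidden (ΔL, ΔJ fail)
(b) forbidden (ΔS, ΔL, ΔJ fail)
(c) forbidden (ΔL, ΔJ fail)
(d) forbidden (ΔL fails)
(e) forbidden (parity fails)
(f) allowed
(g) allowed
Total allowed: 2 of 7.

2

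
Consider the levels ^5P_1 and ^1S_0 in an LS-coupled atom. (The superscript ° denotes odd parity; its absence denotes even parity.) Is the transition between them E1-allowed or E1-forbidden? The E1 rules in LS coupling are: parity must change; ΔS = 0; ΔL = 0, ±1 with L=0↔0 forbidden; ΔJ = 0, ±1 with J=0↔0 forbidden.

forbidden

Parity must change: even → even — fails.
ΔS = 0: S: 2 → 0 — fails.
ΔL = 0, ±1 (not L=0↔0): L: 1 → 0, ΔL = -1 — passes.
ΔJ = 0, ±1 (not J=0↔0): J: 1 → 0, ΔJ = -1 — passes.
Rule(s) violated: parity, ΔS.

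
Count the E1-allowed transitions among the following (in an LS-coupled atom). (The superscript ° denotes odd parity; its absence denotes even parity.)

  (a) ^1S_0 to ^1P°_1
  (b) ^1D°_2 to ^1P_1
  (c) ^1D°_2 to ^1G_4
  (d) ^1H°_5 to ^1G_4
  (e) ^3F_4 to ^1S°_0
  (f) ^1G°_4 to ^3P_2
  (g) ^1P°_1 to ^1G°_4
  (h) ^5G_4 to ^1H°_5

3

(a) allowed
(b) allowed
(c) forbidden (ΔL, ΔJ fail)
(d) allowed
(e) forbidden (ΔS, ΔL, ΔJ fail)
(f) forbidden (ΔS, ΔL, ΔJ fail)
(g) forbidden (parity, ΔL, ΔJ fail)
(h) forbidden (ΔS fails)
Total allowed: 3 of 8.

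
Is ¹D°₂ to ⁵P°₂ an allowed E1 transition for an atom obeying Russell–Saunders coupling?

forbidden

Parity must change: odd → odd — ✗.
ΔS = 0: S: 0 → 2 — ✗.
ΔL = 0, ±1 (not L=0↔0): L: 2 → 1, ΔL = -1 — ✓.
ΔJ = 0, ±1 (not J=0↔0): J: 2 → 2, ΔJ = +0 — ✓.
Rule(s) violated: parity, ΔS.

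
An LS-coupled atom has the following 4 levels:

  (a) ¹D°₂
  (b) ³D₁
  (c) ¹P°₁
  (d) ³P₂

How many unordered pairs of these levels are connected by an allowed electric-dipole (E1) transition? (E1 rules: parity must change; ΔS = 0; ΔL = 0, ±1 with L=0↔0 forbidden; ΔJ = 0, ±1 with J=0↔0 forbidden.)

(a)–(b): forbidden (ΔS).
(a)–(c): forbidden (parity).
(a)–(d): forbidden (ΔS).
(b)–(c): forbidden (ΔS).
(b)–(d): forbidden (parity).
(c)–(d): forbidden (ΔS).
Allowed pairs: 0 of 6.

0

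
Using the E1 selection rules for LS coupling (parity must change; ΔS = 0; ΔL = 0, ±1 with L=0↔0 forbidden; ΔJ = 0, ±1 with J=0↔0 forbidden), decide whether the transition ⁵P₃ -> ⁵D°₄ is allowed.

allowed

Reading off the term symbols: S 2→2, L 1→2, J 3→4, parity even→odd.
ΔJ = 0, ±1 (not J=0↔0): J: 3 → 4, ΔJ = +1 — ✓.
ΔL = 0, ±1 (not L=0↔0): L: 1 → 2, ΔL = +1 — ✓.
ΔS = 0: S: 2 → 2 — ✓.
Parity must change: even → odd — ✓.
All four E1 rules are satisfied.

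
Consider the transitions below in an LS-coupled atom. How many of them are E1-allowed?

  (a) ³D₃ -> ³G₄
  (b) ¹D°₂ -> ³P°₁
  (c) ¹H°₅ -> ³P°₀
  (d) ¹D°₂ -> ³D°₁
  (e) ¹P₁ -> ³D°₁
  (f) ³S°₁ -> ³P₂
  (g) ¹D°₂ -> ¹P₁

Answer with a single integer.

(a) forbidden (parity, ΔL fail)
(b) forbidden (parity, ΔS fail)
(c) forbidden (parity, ΔS, ΔL, ΔJ fail)
(d) forbidden (parity, ΔS fail)
(e) forbidden (ΔS fails)
(f) allowed
(g) allowed
Total allowed: 2 of 7.

2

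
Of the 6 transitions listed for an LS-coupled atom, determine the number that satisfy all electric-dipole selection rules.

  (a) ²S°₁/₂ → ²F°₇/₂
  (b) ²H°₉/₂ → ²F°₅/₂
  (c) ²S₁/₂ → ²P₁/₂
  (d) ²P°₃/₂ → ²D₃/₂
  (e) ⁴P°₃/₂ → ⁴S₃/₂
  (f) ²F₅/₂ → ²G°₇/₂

3

(a) forbidden (parity, ΔL, ΔJ fail)
(b) forbidden (parity, ΔL, ΔJ fail)
(c) forbidden (parity fails)
(d) allowed
(e) allowed
(f) allowed
Total allowed: 3 of 6.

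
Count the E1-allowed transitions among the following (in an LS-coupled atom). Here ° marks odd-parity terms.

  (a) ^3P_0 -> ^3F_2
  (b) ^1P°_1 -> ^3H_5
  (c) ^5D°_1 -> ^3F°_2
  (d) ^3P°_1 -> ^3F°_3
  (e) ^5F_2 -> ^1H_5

0

(a) forbidden (parity, ΔL, ΔJ fail)
(b) forbidden (ΔS, ΔL, ΔJ fail)
(c) forbidden (parity, ΔS fail)
(d) forbidden (parity, ΔL, ΔJ fail)
(e) forbidden (parity, ΔS, ΔL, ΔJ fail)
Total allowed: 0 of 5.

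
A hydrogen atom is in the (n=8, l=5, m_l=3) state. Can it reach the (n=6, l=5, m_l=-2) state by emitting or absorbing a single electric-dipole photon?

Initial l = 5, final l = 5, so Δl = +0. E1 requires Δl = ±1: fails.
m_l: 3 → -2 (Δm_l = -5). |Δm_l| ≤ 1 fails.
The transition is electric-dipole forbidden.

forbidden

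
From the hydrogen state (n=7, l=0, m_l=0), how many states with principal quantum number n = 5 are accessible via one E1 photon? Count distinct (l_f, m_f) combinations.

3

E1 requires Δl = ±1, so l_f ∈ {-1, 1}; with 0 ≤ l_f ≤ n_f−1 = 4, the allowed l_f values are {1}.
For l_f = 1: m_f ∈ {m_i−1, m_i, m_i+1} ∩ [−1, 1] = {-1, 0, 1} → 3 states.
Total: 3.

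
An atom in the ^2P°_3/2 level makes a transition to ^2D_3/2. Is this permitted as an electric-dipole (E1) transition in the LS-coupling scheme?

allowed

Parity must change: odd → even — ✓.
ΔS = 0: S: 1/2 → 1/2 — ✓.
ΔL = 0, ±1 (not L=0↔0): L: 1 → 2, ΔL = +1 — ✓.
ΔJ = 0, ±1 (not J=0↔0): J: 3/2 → 3/2, ΔJ = +0 — ✓.
All four E1 rules are satisfied.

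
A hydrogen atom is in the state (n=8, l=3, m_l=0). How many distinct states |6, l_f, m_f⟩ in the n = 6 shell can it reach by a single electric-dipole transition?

6

E1 requires Δl = ±1, so l_f ∈ {2, 4}; with 0 ≤ l_f ≤ n_f−1 = 5, the allowed l_f values are {2, 4}.
For l_f = 2: m_f ∈ {m_i−1, m_i, m_i+1} ∩ [−2, 2] = {-1, 0, 1} → 3 states.
For l_f = 4: m_f ∈ {m_i−1, m_i, m_i+1} ∩ [−4, 4] = {-1, 0, 1} → 3 states.
Total: 6.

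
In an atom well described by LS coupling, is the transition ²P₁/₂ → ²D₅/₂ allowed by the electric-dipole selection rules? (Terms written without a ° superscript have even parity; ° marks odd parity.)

forbidden

Reading off the term symbols: S 1/2→1/2, L 1→2, J 1/2→5/2, parity even→even.
ΔS = 0: S: 1/2 → 1/2 — passes.
Parity must change: even → even — fails.
ΔL = 0, ±1 (not L=0↔0): L: 1 → 2, ΔL = +1 — passes.
ΔJ = 0, ±1 (not J=0↔0): J: 1/2 → 5/2, ΔJ = +2 — fails.
Rule(s) violated: parity, ΔJ.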